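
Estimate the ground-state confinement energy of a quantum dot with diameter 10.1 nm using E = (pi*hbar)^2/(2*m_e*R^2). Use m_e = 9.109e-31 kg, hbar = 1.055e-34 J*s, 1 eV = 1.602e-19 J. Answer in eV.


Radius R = 10.1/2 = 5.05 nm = 5.05e-09 m
E = (pi * 1.055e-34)^2 / (2 * 9.109e-31 * (5.05e-09)^2)
E(J) = 2.3644e-21
E = E(J) / 1.602e-19 = 0.0148 eV

0.0148


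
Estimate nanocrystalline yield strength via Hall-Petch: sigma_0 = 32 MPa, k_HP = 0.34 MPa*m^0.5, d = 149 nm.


d = 149 nm = 1.49e-07 m
sqrt(d) = 0.0003860052
Hall-Petch contribution = k / sqrt(d) = 0.34 / 0.0003860052 = 880.8 MPa
sigma = sigma_0 + k/sqrt(d) = 32 + 880.8 = 912.8 MPa

912.8


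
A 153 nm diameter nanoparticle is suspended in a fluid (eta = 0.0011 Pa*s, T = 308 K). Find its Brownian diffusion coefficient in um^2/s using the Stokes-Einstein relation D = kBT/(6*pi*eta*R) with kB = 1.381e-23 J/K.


Radius R = 153/2 = 76.5 nm = 7.65e-08 m
D = kB*T / (6*pi*eta*R)
D = 1.381e-23 * 308 / (6 * pi * 0.0011 * 7.65e-08)
D = 2.68157e-12 m^2/s = 2.682 um^2/s

2.682


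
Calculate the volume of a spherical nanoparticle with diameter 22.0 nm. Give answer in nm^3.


Radius r = 22.0/2 = 11 nm
Volume V = (4/3) * pi * r^3
V = (4/3) * pi * (11)^3
V = 5575.28 nm^3

5575.28


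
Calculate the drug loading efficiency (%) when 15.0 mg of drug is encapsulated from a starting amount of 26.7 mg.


Drug loading efficiency = (drug loaded / drug initial) * 100
DLE = 15.0 / 26.7 * 100
DLE = 0.5618 * 100
DLE = 56.18%

56.18


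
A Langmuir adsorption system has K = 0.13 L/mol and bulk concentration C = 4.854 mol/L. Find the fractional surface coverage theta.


Langmuir isotherm: theta = K*C / (1 + K*C)
K*C = 0.13 * 4.854 = 0.63102
theta = 0.63102 / (1 + 0.63102) = 0.63102 / 1.63102
theta = 0.3869

0.3869


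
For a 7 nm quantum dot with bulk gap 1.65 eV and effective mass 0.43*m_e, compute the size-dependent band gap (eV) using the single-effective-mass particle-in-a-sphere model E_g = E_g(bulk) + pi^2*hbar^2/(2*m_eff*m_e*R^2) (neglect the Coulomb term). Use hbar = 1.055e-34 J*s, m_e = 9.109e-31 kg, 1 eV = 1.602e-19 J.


Radius R = 7/2 nm = 3.5e-09 m
Confinement energy dE = pi^2 * hbar^2 / (2 * m_eff * m_e * R^2)
dE = pi^2 * (1.055e-34)^2 / (2 * 0.43 * 9.109e-31 * (3.5e-09)^2) J, divided by 1.602e-19 J/eV
dE = 0.0715 eV
Total band gap = E_g(bulk) + dE = 1.65 + 0.0715 = 1.7215 eV

1.7215


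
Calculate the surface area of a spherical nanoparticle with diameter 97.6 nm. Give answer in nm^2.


Radius r = 97.6/2 = 48.8 nm
Surface area SA = 4 * pi * r^2
SA = 4 * pi * (48.8)^2
SA = 29926.06 nm^2

29926.06


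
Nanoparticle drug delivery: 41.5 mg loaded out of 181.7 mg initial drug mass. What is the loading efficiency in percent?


Drug loading efficiency = (drug loaded / drug initial) * 100
DLE = 41.5 / 181.7 * 100
DLE = 0.2284 * 100
DLE = 22.84%

22.84


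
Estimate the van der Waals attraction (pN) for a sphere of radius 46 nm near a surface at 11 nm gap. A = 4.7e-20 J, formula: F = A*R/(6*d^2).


Convert to SI: R = 46 nm = 4.6e-08 m, d = 11 nm = 1.1e-08 m
F = A * R / (6 * d^2)
F = 4.7e-20 * 4.6e-08 / (6 * (1.1e-08)^2)
F = 2.97796e-12 N = 2.978 pN

2.978


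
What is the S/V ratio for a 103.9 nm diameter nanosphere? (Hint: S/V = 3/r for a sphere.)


Radius r = 103.9/2 = 51.95 nm
S/V = 3 / r = 3 / 51.95
S/V = 0.0577 nm^-1

0.0577


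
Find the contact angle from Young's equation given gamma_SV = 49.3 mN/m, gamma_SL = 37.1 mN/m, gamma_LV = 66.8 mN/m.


cos(theta) = (gamma_SV - gamma_SL) / gamma_LV
cos(theta) = (49.3 - 37.1) / 66.8
cos(theta) = 0.182635
theta = arccos(0.182635) = 79.48 degrees

79.48


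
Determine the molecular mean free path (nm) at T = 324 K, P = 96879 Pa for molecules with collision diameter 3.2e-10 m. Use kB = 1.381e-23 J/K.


Mean free path: lambda = kB*T / (sqrt(2) * pi * d^2 * P)
lambda = 1.381e-23 * 324 / (sqrt(2) * pi * (3.2e-10)^2 * 96879)
lambda = 1.01518e-07 m
lambda = 101.52 nm

101.52


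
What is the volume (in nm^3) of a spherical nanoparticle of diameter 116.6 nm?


Radius r = 116.6/2 = 58.3 nm
Volume V = (4/3) * pi * r^3
V = (4/3) * pi * (58.3)^3
V = 830030.93 nm^3

830030.93


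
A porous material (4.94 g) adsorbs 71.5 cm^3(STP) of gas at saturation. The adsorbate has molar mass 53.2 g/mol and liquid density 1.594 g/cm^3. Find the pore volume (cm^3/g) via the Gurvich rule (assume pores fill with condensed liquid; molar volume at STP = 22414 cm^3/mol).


Moles adsorbed n = V_ads / 22414 = 71.5 / 22414 = 3.189971e-03 mol
Liquid volume V_liq = n * M / rho_liq = 3.189971e-03 * 53.2 / 1.594 = 0.10647 cm^3
Specific pore volume V_pore = V_liq / m_sample = 0.10647 / 4.94
V_pore = 0.0216 cm^3/g

0.0216


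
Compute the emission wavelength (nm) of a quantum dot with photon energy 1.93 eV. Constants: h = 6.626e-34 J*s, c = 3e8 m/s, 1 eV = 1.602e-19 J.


Convert energy: E = 1.93 eV = 1.93 * 1.602e-19 = 3.09186e-19 J
lambda = h*c / E = 6.626e-34 * 3e8 / 3.09186e-19
lambda = 6.42914e-07 m = 642.9 nm

642.9


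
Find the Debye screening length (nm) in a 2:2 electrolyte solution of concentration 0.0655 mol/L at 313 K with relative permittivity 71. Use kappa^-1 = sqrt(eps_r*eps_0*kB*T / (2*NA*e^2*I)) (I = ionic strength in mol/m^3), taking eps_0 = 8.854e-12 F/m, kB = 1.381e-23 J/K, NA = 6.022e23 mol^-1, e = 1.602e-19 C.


Ionic strength I = 0.0655 * 2^2 * 1000 = 262 mol/m^3
kappa^-1 = sqrt(71 * 8.854e-12 * 1.381e-23 * 313 / (2 * 6.022e23 * (1.602e-19)^2 * 262))
kappa^-1 = 0.579 nm

0.579


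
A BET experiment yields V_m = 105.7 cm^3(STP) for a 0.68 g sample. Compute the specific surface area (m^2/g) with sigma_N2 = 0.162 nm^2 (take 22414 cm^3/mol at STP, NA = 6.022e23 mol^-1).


Number of moles in monolayer = V_m / 22414 = 105.7 / 22414 = 0.0047158
Number of molecules = moles * NA = 0.0047158 * 6.022e23
SA = molecules * sigma / mass
SA = (105.7 / 22414) * 6.022e23 * 0.162e-18 / 0.68
SA = 676.6 m^2/g

676.6


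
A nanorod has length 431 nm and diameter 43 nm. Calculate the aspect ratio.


Aspect ratio AR = length / diameter
AR = 431 / 43
AR = 10.02

10.02


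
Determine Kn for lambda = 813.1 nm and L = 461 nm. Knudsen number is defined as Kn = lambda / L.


Knudsen number Kn = lambda / L
Kn = 813.1 / 461
Kn = 1.7638

1.7638


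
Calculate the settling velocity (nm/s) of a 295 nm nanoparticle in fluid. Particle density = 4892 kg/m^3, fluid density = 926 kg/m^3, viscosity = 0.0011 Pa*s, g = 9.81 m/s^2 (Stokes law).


Radius R = 295/2 nm = 1.475e-07 m
Density difference = 4892 - 926 = 3966 kg/m^3
v = 2 * R^2 * (rho_p - rho_f) * g / (9 * eta)
v = 2 * (1.475e-07)^2 * 3966 * 9.81 / (9 * 0.0011)
v = 1.71002e-07 m/s = 171.0018 nm/s

171.0018


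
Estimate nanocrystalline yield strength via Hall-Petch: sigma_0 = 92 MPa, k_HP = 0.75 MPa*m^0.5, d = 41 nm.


d = 41 nm = 4.1e-08 m
sqrt(d) = 0.0002024846
Hall-Petch contribution = k / sqrt(d) = 0.75 / 0.0002024846 = 3704.0 MPa
sigma = sigma_0 + k/sqrt(d) = 92 + 3704.0 = 3796.0 MPa

3796.0


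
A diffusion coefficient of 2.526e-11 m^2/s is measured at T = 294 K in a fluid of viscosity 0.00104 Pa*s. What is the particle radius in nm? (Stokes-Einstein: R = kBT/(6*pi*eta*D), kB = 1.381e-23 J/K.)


Stokes-Einstein: R = kB*T / (6*pi*eta*D)
R = 1.381e-23 * 294 / (6 * pi * 0.00104 * 2.526e-11)
R = 8.19923e-09 m = 8.2 nm

8.2


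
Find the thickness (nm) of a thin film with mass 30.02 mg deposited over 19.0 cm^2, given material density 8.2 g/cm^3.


Convert: m = 30.02 mg = 3.0020e-05 kg, A = 19.0 cm^2 = 1.9000e-03 m^2, rho = 8.2 g/cm^3 = 8200 kg/m^3
t = m / (A * rho)
t = 3.0020e-05 / (1.9000e-03 * 8200)
t = 1.9268e-06 m = 1926.8 nm

1926.8


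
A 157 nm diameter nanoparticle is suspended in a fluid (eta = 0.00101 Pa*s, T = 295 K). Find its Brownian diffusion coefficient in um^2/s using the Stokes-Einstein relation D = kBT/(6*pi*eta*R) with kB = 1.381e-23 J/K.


Radius R = 157/2 = 78.5 nm = 7.85e-08 m
D = kB*T / (6*pi*eta*R)
D = 1.381e-23 * 295 / (6 * pi * 0.00101 * 7.85e-08)
D = 2.72599e-12 m^2/s = 2.726 um^2/s

2.726


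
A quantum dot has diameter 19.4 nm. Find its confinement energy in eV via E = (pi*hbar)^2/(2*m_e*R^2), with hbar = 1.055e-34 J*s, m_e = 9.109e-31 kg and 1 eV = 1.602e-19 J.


Radius R = 19.4/2 = 9.7 nm = 9.7e-09 m
E = (pi * 1.055e-34)^2 / (2 * 9.109e-31 * (9.7e-09)^2)
E(J) = 6.40856e-22
E = E(J) / 1.602e-19 = 0.004 eV

0.004


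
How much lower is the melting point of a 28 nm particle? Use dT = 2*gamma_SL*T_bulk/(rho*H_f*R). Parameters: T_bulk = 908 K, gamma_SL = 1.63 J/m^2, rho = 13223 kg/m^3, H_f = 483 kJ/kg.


Radius R = 28/2 = 14 nm = 1.4e-08 m
Convert H_f = 483 kJ/kg = 483000 J/kg
dT = 2 * gamma_SL * T_bulk / (rho * H_f * R)
dT = 2 * 1.63 * 908 / (13223 * 483000 * 1.4e-08)
dT = 33.1 K

33.1


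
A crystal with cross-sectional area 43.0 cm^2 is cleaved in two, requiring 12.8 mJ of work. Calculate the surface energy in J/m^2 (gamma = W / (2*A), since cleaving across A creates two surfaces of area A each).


Convert: A = 43.0 cm^2 = 0.0043 m^2, W = 12.8 mJ = 0.0128 J
Cleaving exposes two faces of area A, so total new surface = 2*A and gamma = W / (2*A)
gamma = 0.0128 / (2 * 0.0043)
gamma = 1.488 J/m^2

1.488


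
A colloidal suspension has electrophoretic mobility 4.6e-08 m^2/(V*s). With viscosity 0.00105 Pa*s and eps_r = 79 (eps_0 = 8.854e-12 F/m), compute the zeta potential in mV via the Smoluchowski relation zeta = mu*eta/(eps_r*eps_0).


Smoluchowski equation: zeta = mu * eta / (eps_r * eps_0)
zeta = 4.6e-08 * 0.00105 / (79 * 8.854e-12)
zeta = 0.069053 V = 69.05 mV

69.05


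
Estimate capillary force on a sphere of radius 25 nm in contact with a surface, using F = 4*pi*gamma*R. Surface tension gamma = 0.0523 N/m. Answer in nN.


Convert radius: R = 25 nm = 2.5e-08 m
F = 4 * pi * gamma * R
F = 4 * pi * 0.0523 * 2.5e-08
F = 1.64305e-08 N = 16.4305 nN

16.4305


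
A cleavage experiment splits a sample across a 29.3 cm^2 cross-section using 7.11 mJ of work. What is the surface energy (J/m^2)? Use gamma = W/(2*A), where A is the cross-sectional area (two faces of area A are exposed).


Convert: A = 29.3 cm^2 = 0.00293 m^2, W = 7.11 mJ = 0.00711 J
Cleaving exposes two faces of area A, so total new surface = 2*A and gamma = W / (2*A)
gamma = 0.00711 / (2 * 0.00293)
gamma = 1.213 J/m^2

1.213


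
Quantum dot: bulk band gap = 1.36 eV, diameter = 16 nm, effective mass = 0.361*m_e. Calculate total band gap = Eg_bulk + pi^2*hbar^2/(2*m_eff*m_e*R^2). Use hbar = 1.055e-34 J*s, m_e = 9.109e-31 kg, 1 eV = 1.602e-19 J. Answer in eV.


Radius R = 16/2 nm = 8e-09 m
Confinement energy dE = pi^2 * hbar^2 / (2 * m_eff * m_e * R^2)
dE = pi^2 * (1.055e-34)^2 / (2 * 0.361 * 9.109e-31 * (8e-09)^2) J, divided by 1.602e-19 J/eV
dE = 0.0163 eV
Total band gap = E_g(bulk) + dE = 1.36 + 0.0163 = 1.3763 eV

1.3763


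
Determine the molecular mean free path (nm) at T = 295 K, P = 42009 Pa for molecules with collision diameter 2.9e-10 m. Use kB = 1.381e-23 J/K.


Mean free path: lambda = kB*T / (sqrt(2) * pi * d^2 * P)
lambda = 1.381e-23 * 295 / (sqrt(2) * pi * (2.9e-10)^2 * 42009)
lambda = 2.59545e-07 m
lambda = 259.54 nm

259.54


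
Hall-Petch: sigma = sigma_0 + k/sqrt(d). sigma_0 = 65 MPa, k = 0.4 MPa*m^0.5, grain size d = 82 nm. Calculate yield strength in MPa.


d = 82 nm = 8.2e-08 m
sqrt(d) = 0.0002863564
Hall-Petch contribution = k / sqrt(d) = 0.4 / 0.0002863564 = 1396.9 MPa
sigma = sigma_0 + k/sqrt(d) = 65 + 1396.9 = 1461.9 MPa

1461.9


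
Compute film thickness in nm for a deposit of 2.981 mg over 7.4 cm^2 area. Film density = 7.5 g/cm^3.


Convert: m = 2.981 mg = 2.9810e-06 kg, A = 7.4 cm^2 = 7.4000e-04 m^2, rho = 7.5 g/cm^3 = 7500 kg/m^3
t = m / (A * rho)
t = 2.9810e-06 / (7.4000e-04 * 7500)
t = 5.3712e-07 m = 537.1 nm

537.1


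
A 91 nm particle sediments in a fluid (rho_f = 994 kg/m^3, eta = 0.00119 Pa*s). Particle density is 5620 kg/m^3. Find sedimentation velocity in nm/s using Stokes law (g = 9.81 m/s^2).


Radius R = 91/2 nm = 4.55e-08 m
Density difference = 5620 - 994 = 4626 kg/m^3
v = 2 * R^2 * (rho_p - rho_f) * g / (9 * eta)
v = 2 * (4.55e-08)^2 * 4626 * 9.81 / (9 * 0.00119)
v = 1.75444e-08 m/s = 17.5444 nm/s

17.5444


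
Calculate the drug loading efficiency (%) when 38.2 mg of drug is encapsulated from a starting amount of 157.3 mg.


Drug loading efficiency = (drug loaded / drug initial) * 100
DLE = 38.2 / 157.3 * 100
DLE = 0.2428 * 100
DLE = 24.28%

24.28


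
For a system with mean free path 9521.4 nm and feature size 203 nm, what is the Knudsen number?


Knudsen number Kn = lambda / L
Kn = 9521.4 / 203
Kn = 46.9034

46.9034


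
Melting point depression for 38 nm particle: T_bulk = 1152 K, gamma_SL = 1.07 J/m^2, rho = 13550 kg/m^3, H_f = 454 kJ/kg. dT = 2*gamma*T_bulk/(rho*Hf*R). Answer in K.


Radius R = 38/2 = 19 nm = 1.9e-08 m
Convert H_f = 454 kJ/kg = 454000 J/kg
dT = 2 * gamma_SL * T_bulk / (rho * H_f * R)
dT = 2 * 1.07 * 1152 / (13550 * 454000 * 1.9e-08)
dT = 21.1 K

21.1


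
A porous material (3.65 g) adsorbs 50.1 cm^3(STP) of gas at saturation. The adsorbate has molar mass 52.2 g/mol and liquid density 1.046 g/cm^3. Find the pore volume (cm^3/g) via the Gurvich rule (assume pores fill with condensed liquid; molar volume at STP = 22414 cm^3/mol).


Moles adsorbed n = V_ads / 22414 = 50.1 / 22414 = 2.235210e-03 mol
Liquid volume V_liq = n * M / rho_liq = 2.235210e-03 * 52.2 / 1.046 = 0.11155 cm^3
Specific pore volume V_pore = V_liq / m_sample = 0.11155 / 3.65
V_pore = 0.0306 cm^3/g

0.0306


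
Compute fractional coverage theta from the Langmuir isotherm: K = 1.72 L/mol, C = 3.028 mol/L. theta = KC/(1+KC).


Langmuir isotherm: theta = K*C / (1 + K*C)
K*C = 1.72 * 3.028 = 5.20816
theta = 5.20816 / (1 + 5.20816) = 5.20816 / 6.20816
theta = 0.8389

0.8389


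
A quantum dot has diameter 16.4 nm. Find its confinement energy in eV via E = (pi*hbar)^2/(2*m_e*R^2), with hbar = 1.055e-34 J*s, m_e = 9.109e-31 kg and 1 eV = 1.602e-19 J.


Radius R = 16.4/2 = 8.2 nm = 8.2e-09 m
E = (pi * 1.055e-34)^2 / (2 * 9.109e-31 * (8.2e-09)^2)
E(J) = 8.9676e-22
E = E(J) / 1.602e-19 = 0.0056 eV

0.0056


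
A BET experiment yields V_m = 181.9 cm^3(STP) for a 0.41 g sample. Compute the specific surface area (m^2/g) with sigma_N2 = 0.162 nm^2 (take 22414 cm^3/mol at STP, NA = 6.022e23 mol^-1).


Number of moles in monolayer = V_m / 22414 = 181.9 / 22414 = 0.00811546
Number of molecules = moles * NA = 0.00811546 * 6.022e23
SA = molecules * sigma / mass
SA = (181.9 / 22414) * 6.022e23 * 0.162e-18 / 0.41
SA = 1931.0 m^2/g

1931.0


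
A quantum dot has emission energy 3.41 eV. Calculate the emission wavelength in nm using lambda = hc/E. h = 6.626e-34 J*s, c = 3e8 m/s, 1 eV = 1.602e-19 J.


Convert energy: E = 3.41 eV = 3.41 * 1.602e-19 = 5.46282e-19 J
lambda = h*c / E = 6.626e-34 * 3e8 / 5.46282e-19
lambda = 3.63878e-07 m = 363.9 nm

363.9


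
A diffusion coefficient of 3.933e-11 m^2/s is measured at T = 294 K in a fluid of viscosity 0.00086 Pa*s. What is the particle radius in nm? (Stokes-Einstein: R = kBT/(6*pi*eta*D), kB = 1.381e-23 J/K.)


Stokes-Einstein: R = kB*T / (6*pi*eta*D)
R = 1.381e-23 * 294 / (6 * pi * 0.00086 * 3.933e-11)
R = 6.36821e-09 m = 6.37 nm

6.37


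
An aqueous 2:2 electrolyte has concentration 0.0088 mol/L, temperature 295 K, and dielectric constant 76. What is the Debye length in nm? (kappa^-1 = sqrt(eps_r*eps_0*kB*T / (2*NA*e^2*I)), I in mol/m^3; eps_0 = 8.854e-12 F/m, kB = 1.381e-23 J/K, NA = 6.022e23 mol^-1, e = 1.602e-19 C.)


Ionic strength I = 0.0088 * 2^2 * 1000 = 35.2 mol/m^3
kappa^-1 = sqrt(76 * 8.854e-12 * 1.381e-23 * 295 / (2 * 6.022e23 * (1.602e-19)^2 * 35.2))
kappa^-1 = 1.587 nm

1.587


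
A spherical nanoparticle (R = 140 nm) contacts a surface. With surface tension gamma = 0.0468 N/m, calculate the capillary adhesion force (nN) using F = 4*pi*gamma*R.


Convert radius: R = 140 nm = 1.4e-07 m
F = 4 * pi * gamma * R
F = 4 * pi * 0.0468 * 1.4e-07
F = 8.23349e-08 N = 82.3349 nN

82.3349


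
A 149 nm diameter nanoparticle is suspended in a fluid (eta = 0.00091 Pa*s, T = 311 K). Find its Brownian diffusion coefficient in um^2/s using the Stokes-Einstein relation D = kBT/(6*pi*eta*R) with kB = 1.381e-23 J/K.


Radius R = 149/2 = 74.5 nm = 7.45e-08 m
D = kB*T / (6*pi*eta*R)
D = 1.381e-23 * 311 / (6 * pi * 0.00091 * 7.45e-08)
D = 3.3609e-12 m^2/s = 3.361 um^2/s

3.361


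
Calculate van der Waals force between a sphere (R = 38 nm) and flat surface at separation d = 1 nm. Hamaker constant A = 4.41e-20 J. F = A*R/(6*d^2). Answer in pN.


Convert to SI: R = 38 nm = 3.8e-08 m, d = 1 nm = 1e-09 m
F = A * R / (6 * d^2)
F = 4.41e-20 * 3.8e-08 / (6 * (1e-09)^2)
F = 2.793e-10 N = 279.3 pN

279.3


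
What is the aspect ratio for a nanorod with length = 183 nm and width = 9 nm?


Aspect ratio AR = length / diameter
AR = 183 / 9
AR = 20.33

20.33


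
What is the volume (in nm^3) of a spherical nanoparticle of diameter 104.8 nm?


Radius r = 104.8/2 = 52.4 nm
Volume V = (4/3) * pi * r^3
V = (4/3) * pi * (52.4)^3
V = 602674.02 nm^3

602674.02


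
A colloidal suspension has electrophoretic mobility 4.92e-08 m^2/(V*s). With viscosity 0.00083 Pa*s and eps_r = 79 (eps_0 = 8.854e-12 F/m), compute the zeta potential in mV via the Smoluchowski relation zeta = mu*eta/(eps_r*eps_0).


Smoluchowski equation: zeta = mu * eta / (eps_r * eps_0)
zeta = 4.92e-08 * 0.00083 / (79 * 8.854e-12)
zeta = 0.058382 V = 58.38 mV

58.38


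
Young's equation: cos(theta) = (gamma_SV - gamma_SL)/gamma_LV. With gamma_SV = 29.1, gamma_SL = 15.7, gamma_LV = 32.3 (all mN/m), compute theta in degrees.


cos(theta) = (gamma_SV - gamma_SL) / gamma_LV
cos(theta) = (29.1 - 15.7) / 32.3
cos(theta) = 0.414861
theta = arccos(0.414861) = 65.49 degrees

65.49


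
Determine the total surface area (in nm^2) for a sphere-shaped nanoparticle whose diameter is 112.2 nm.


Radius r = 112.2/2 = 56.1 nm
Surface area SA = 4 * pi * r^2
SA = 4 * pi * (56.1)^2
SA = 39549.01 nm^2

39549.01


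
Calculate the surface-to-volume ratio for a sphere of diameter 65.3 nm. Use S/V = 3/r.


Radius r = 65.3/2 = 32.65 nm
S/V = 3 / r = 3 / 32.65
S/V = 0.0919 nm^-1

0.0919


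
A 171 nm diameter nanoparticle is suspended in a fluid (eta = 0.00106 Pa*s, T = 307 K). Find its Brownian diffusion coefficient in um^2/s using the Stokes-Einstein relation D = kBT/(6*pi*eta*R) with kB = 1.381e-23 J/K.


Radius R = 171/2 = 85.5 nm = 8.55e-08 m
D = kB*T / (6*pi*eta*R)
D = 1.381e-23 * 307 / (6 * pi * 0.00106 * 8.55e-08)
D = 2.48176e-12 m^2/s = 2.482 um^2/s

2.482


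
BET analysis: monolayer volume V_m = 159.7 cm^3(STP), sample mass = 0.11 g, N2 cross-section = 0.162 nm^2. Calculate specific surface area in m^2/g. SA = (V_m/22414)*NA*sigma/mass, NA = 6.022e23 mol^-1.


Number of moles in monolayer = V_m / 22414 = 159.7 / 22414 = 0.00712501
Number of molecules = moles * NA = 0.00712501 * 6.022e23
SA = molecules * sigma / mass
SA = (159.7 / 22414) * 6.022e23 * 0.162e-18 / 0.11
SA = 6319.0 m^2/g

6319.0


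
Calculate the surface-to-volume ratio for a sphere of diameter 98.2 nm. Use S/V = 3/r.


Radius r = 98.2/2 = 49.1 nm
S/V = 3 / r = 3 / 49.1
S/V = 0.0611 nm^-1

0.0611


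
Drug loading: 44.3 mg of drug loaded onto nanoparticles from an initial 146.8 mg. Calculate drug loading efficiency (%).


Drug loading efficiency = (drug loaded / drug initial) * 100
DLE = 44.3 / 146.8 * 100
DLE = 0.3018 * 100
DLE = 30.18%

30.18


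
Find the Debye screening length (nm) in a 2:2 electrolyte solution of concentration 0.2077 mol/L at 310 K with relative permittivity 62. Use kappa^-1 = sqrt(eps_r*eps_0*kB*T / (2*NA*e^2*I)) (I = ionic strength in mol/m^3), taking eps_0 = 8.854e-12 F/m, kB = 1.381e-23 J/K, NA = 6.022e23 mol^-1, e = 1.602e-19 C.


Ionic strength I = 0.2077 * 2^2 * 1000 = 830.8 mol/m^3
kappa^-1 = sqrt(62 * 8.854e-12 * 1.381e-23 * 310 / (2 * 6.022e23 * (1.602e-19)^2 * 830.8))
kappa^-1 = 0.303 nm

0.303


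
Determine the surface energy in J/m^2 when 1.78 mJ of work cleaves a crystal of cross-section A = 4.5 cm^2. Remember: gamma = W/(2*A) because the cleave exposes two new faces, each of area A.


Convert: A = 4.5 cm^2 = 0.00045 m^2, W = 1.78 mJ = 0.00178 J
Cleaving exposes two faces of area A, so total new surface = 2*A and gamma = W / (2*A)
gamma = 0.00178 / (2 * 0.00045)
gamma = 1.978 J/m^2

1.978


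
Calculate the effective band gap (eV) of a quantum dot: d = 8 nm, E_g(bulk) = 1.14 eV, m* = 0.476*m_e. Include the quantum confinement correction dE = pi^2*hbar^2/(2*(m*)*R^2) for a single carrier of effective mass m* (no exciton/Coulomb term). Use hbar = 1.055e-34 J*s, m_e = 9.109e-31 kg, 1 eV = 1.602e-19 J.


Radius R = 8/2 nm = 4e-09 m
Confinement energy dE = pi^2 * hbar^2 / (2 * m_eff * m_e * R^2)
dE = pi^2 * (1.055e-34)^2 / (2 * 0.476 * 9.109e-31 * (4e-09)^2) J, divided by 1.602e-19 J/eV
dE = 0.0494 eV
Total band gap = E_g(bulk) + dE = 1.14 + 0.0494 = 1.1894 eV

1.1894


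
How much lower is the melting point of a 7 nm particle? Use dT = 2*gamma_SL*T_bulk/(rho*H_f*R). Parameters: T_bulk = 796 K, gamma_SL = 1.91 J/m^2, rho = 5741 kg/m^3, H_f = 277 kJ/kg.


Radius R = 7/2 = 3.5 nm = 3.5e-09 m
Convert H_f = 277 kJ/kg = 277000 J/kg
dT = 2 * gamma_SL * T_bulk / (rho * H_f * R)
dT = 2 * 1.91 * 796 / (5741 * 277000 * 3.5e-09)
dT = 546.3 K

546.3


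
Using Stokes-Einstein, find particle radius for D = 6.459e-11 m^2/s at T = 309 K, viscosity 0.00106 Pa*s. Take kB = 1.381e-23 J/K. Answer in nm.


Stokes-Einstein: R = kB*T / (6*pi*eta*D)
R = 1.381e-23 * 309 / (6 * pi * 0.00106 * 6.459e-11)
R = 3.30659e-09 m = 3.31 nm

3.31


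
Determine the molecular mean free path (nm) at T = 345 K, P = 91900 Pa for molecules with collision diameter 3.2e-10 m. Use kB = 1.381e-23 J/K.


Mean free path: lambda = kB*T / (sqrt(2) * pi * d^2 * P)
lambda = 1.381e-23 * 345 / (sqrt(2) * pi * (3.2e-10)^2 * 91900)
lambda = 1.13955e-07 m
lambda = 113.95 nm

113.95


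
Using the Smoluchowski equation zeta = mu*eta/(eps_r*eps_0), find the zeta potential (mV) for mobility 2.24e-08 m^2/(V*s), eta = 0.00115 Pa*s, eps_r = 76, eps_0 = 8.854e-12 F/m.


Smoluchowski equation: zeta = mu * eta / (eps_r * eps_0)
zeta = 2.24e-08 * 0.00115 / (76 * 8.854e-12)
zeta = 0.038282 V = 38.28 mV

38.28


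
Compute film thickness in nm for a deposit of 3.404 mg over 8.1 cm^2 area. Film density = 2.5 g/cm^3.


Convert: m = 3.404 mg = 3.4040e-06 kg, A = 8.1 cm^2 = 8.1000e-04 m^2, rho = 2.5 g/cm^3 = 2500 kg/m^3
t = m / (A * rho)
t = 3.4040e-06 / (8.1000e-04 * 2500)
t = 1.6810e-06 m = 1681.0 nm

1681.0


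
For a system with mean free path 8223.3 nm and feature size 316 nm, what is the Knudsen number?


Knudsen number Kn = lambda / L
Kn = 8223.3 / 316
Kn = 26.0231

26.0231


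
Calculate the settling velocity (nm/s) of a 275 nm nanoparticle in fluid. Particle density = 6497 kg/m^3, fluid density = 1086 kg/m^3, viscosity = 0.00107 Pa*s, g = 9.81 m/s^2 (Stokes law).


Radius R = 275/2 nm = 1.375e-07 m
Density difference = 6497 - 1086 = 5411 kg/m^3
v = 2 * R^2 * (rho_p - rho_f) * g / (9 * eta)
v = 2 * (1.375e-07)^2 * 5411 * 9.81 / (9 * 0.00107)
v = 2.08428e-07 m/s = 208.4278 nm/s

208.4278


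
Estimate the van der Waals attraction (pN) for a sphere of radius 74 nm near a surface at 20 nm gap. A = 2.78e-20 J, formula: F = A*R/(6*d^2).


Convert to SI: R = 74 nm = 7.4e-08 m, d = 20 nm = 2e-08 m
F = A * R / (6 * d^2)
F = 2.78e-20 * 7.4e-08 / (6 * (2e-08)^2)
F = 8.57167e-13 N = 0.857 pN

0.857


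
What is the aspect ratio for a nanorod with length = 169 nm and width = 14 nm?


Aspect ratio AR = length / diameter
AR = 169 / 14
AR = 12.07

12.07


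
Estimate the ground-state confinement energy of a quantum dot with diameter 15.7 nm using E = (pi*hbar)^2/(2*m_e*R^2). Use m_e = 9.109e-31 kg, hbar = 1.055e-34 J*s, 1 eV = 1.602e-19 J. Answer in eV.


Radius R = 15.7/2 = 7.85 nm = 7.85e-09 m
E = (pi * 1.055e-34)^2 / (2 * 9.109e-31 * (7.85e-09)^2)
E(J) = 9.78509e-22
E = E(J) / 1.602e-19 = 0.0061 eV

0.0061


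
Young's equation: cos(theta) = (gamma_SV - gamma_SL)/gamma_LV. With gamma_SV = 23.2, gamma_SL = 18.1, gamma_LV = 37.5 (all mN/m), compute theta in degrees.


cos(theta) = (gamma_SV - gamma_SL) / gamma_LV
cos(theta) = (23.2 - 18.1) / 37.5
cos(theta) = 0.136
theta = arccos(0.136) = 82.18 degrees

82.18


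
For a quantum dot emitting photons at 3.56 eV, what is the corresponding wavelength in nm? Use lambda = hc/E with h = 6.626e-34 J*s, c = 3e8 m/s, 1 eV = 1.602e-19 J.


Convert energy: E = 3.56 eV = 3.56 * 1.602e-19 = 5.70312e-19 J
lambda = h*c / E = 6.626e-34 * 3e8 / 5.70312e-19
lambda = 3.48546e-07 m = 348.5 nm

348.5


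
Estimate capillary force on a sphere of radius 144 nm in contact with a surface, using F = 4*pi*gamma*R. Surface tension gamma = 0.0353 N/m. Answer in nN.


Convert radius: R = 144 nm = 1.44e-07 m
F = 4 * pi * gamma * R
F = 4 * pi * 0.0353 * 1.44e-07
F = 6.38774e-08 N = 63.8774 nN

63.8774


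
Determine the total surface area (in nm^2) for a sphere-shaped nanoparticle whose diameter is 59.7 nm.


Radius r = 59.7/2 = 29.85 nm
Surface area SA = 4 * pi * r^2
SA = 4 * pi * (29.85)^2
SA = 11196.92 nm^2

11196.92


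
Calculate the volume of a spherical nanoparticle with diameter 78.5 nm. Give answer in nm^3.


Radius r = 78.5/2 = 39.25 nm
Volume V = (4/3) * pi * r^3
V = (4/3) * pi * (39.25)^3
V = 253283.9 nm^3

253283.9


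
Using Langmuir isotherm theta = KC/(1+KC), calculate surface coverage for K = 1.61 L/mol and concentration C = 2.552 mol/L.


Langmuir isotherm: theta = K*C / (1 + K*C)
K*C = 1.61 * 2.552 = 4.10872
theta = 4.10872 / (1 + 4.10872) = 4.10872 / 5.10872
theta = 0.8043

0.8043


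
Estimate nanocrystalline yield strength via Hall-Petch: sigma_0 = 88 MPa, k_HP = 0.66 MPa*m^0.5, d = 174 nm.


d = 174 nm = 1.74e-07 m
sqrt(d) = 0.0004171331
Hall-Petch contribution = k / sqrt(d) = 0.66 / 0.0004171331 = 1582.2 MPa
sigma = sigma_0 + k/sqrt(d) = 88 + 1582.2 = 1670.2 MPa

1670.2


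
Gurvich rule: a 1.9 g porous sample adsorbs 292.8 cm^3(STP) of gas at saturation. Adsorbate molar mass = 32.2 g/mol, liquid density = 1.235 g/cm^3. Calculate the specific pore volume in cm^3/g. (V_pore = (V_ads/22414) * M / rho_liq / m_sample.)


Moles adsorbed n = V_ads / 22414 = 292.8 / 22414 = 1.306326e-02 mol
Liquid volume V_liq = n * M / rho_liq = 1.306326e-02 * 32.2 / 1.235 = 0.34060 cm^3
Specific pore volume V_pore = V_liq / m_sample = 0.34060 / 1.9
V_pore = 0.1793 cm^3/g

0.1793


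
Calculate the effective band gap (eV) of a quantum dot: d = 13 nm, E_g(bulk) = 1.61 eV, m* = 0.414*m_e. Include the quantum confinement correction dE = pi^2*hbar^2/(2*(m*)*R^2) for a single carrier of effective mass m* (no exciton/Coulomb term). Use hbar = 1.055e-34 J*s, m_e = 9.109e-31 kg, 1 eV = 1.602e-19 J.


Radius R = 13/2 nm = 6.5e-09 m
Confinement energy dE = pi^2 * hbar^2 / (2 * m_eff * m_e * R^2)
dE = pi^2 * (1.055e-34)^2 / (2 * 0.414 * 9.109e-31 * (6.5e-09)^2) J, divided by 1.602e-19 J/eV
dE = 0.0215 eV
Total band gap = E_g(bulk) + dE = 1.61 + 0.0215 = 1.6315 eV

1.6315


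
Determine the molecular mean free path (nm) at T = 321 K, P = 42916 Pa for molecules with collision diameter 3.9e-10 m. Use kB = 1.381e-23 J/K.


Mean free path: lambda = kB*T / (sqrt(2) * pi * d^2 * P)
lambda = 1.381e-23 * 321 / (sqrt(2) * pi * (3.9e-10)^2 * 42916)
lambda = 1.52857e-07 m
lambda = 152.86 nm

152.86


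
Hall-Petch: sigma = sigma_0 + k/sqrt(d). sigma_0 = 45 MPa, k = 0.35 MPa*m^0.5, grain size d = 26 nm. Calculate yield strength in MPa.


d = 26 nm = 2.6e-08 m
sqrt(d) = 0.0001612452
Hall-Petch contribution = k / sqrt(d) = 0.35 / 0.0001612452 = 2170.6 MPa
sigma = sigma_0 + k/sqrt(d) = 45 + 2170.6 = 2215.6 MPa

2215.6


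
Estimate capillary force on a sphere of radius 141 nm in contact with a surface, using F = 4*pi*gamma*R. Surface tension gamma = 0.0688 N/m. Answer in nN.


Convert radius: R = 141 nm = 1.41e-07 m
F = 4 * pi * gamma * R
F = 4 * pi * 0.0688 * 1.41e-07
F = 1.21904e-07 N = 121.9038 nN

121.9038


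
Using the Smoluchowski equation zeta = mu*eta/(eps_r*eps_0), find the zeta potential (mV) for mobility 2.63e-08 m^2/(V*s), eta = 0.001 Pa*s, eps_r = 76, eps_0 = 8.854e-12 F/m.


Smoluchowski equation: zeta = mu * eta / (eps_r * eps_0)
zeta = 2.63e-08 * 0.001 / (76 * 8.854e-12)
zeta = 0.039084 V = 39.08 mV

39.08


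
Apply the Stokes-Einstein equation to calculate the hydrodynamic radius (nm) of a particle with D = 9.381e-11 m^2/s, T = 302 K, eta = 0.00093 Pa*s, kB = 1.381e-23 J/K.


Stokes-Einstein: R = kB*T / (6*pi*eta*D)
R = 1.381e-23 * 302 / (6 * pi * 0.00093 * 9.381e-11)
R = 2.53611e-09 m = 2.54 nm

2.54


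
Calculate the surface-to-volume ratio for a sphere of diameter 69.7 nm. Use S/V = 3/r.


Radius r = 69.7/2 = 34.85 nm
S/V = 3 / r = 3 / 34.85
S/V = 0.0861 nm^-1

0.0861


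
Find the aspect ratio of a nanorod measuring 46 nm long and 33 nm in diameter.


Aspect ratio AR = length / diameter
AR = 46 / 33
AR = 1.39

1.39


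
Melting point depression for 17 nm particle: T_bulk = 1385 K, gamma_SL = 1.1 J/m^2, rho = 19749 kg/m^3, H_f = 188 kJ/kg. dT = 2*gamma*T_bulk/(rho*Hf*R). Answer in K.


Radius R = 17/2 = 8.5 nm = 8.5e-09 m
Convert H_f = 188 kJ/kg = 188000 J/kg
dT = 2 * gamma_SL * T_bulk / (rho * H_f * R)
dT = 2 * 1.1 * 1385 / (19749 * 188000 * 8.5e-09)
dT = 96.5 K

96.5


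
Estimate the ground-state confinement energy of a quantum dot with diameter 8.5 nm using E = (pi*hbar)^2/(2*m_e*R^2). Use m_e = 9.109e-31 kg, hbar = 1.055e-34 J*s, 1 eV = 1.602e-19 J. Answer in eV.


Radius R = 8.5/2 = 4.25 nm = 4.25e-09 m
E = (pi * 1.055e-34)^2 / (2 * 9.109e-31 * (4.25e-09)^2)
E(J) = 3.33831e-21
E = E(J) / 1.602e-19 = 0.0208 eV

0.0208


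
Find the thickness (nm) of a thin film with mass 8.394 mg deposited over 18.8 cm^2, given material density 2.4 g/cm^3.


Convert: m = 8.394 mg = 8.3940e-06 kg, A = 18.8 cm^2 = 1.8800e-03 m^2, rho = 2.4 g/cm^3 = 2400 kg/m^3
t = m / (A * rho)
t = 8.3940e-06 / (1.8800e-03 * 2400)
t = 1.8604e-06 m = 1860.4 nm

1860.4


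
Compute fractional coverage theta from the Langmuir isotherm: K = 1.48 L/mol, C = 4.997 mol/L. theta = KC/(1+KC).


Langmuir isotherm: theta = K*C / (1 + K*C)
K*C = 1.48 * 4.997 = 7.39556
theta = 7.39556 / (1 + 7.39556) = 7.39556 / 8.39556
theta = 0.8809

0.8809


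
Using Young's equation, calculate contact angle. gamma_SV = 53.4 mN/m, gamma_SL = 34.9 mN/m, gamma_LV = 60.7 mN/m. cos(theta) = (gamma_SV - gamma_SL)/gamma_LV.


cos(theta) = (gamma_SV - gamma_SL) / gamma_LV
cos(theta) = (53.4 - 34.9) / 60.7
cos(theta) = 0.304778
theta = arccos(0.304778) = 72.26 degrees

72.26


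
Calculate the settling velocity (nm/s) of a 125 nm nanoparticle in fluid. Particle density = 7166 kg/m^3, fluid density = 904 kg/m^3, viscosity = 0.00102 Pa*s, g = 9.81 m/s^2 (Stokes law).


Radius R = 125/2 nm = 6.25e-08 m
Density difference = 7166 - 904 = 6262 kg/m^3
v = 2 * R^2 * (rho_p - rho_f) * g / (9 * eta)
v = 2 * (6.25e-08)^2 * 6262 * 9.81 / (9 * 0.00102)
v = 5.22793e-08 m/s = 52.2793 nm/s

52.2793


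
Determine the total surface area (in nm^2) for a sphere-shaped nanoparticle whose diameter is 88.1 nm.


Radius r = 88.1/2 = 44.05 nm
Surface area SA = 4 * pi * r^2
SA = 4 * pi * (44.05)^2
SA = 24383.82 nm^2

24383.82


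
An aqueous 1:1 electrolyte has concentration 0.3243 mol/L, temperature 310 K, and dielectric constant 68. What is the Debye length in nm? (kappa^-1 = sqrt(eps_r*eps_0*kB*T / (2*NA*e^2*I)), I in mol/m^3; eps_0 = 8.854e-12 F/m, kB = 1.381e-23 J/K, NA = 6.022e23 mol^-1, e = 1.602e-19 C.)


Ionic strength I = 0.3243 * 1^2 * 1000 = 324.3 mol/m^3
kappa^-1 = sqrt(68 * 8.854e-12 * 1.381e-23 * 310 / (2 * 6.022e23 * (1.602e-19)^2 * 324.3))
kappa^-1 = 0.507 nm

0.507


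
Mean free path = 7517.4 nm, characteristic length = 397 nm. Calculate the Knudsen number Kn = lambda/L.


Knudsen number Kn = lambda / L
Kn = 7517.4 / 397
Kn = 18.9355

18.9355


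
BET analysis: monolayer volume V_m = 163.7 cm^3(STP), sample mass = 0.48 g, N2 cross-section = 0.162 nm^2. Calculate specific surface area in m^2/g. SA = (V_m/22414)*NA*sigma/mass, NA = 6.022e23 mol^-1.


Number of moles in monolayer = V_m / 22414 = 163.7 / 22414 = 0.00730347
Number of molecules = moles * NA = 0.00730347 * 6.022e23
SA = molecules * sigma / mass
SA = (163.7 / 22414) * 6.022e23 * 0.162e-18 / 0.48
SA = 1484.4 m^2/g

1484.4


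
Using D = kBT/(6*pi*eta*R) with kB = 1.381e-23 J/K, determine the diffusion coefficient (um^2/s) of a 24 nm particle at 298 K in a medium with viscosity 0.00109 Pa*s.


Radius R = 24/2 = 12 nm = 1.2e-08 m
D = kB*T / (6*pi*eta*R)
D = 1.381e-23 * 298 / (6 * pi * 0.00109 * 1.2e-08)
D = 1.66917e-11 m^2/s = 16.692 um^2/s

16.692


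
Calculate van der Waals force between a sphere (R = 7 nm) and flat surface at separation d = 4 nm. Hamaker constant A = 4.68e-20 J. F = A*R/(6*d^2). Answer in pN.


Convert to SI: R = 7 nm = 7e-09 m, d = 4 nm = 4e-09 m
F = A * R / (6 * d^2)
F = 4.68e-20 * 7e-09 / (6 * (4e-09)^2)
F = 3.4125e-12 N = 3.413 pN

3.413


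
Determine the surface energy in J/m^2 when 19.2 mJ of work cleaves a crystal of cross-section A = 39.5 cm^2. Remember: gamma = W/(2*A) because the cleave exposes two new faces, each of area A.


Convert: A = 39.5 cm^2 = 0.00395 m^2, W = 19.2 mJ = 0.0192 J
Cleaving exposes two faces of area A, so total new surface = 2*A and gamma = W / (2*A)
gamma = 0.0192 / (2 * 0.00395)
gamma = 2.43 J/m^2

2.43


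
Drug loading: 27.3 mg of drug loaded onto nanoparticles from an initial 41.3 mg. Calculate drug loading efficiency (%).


Drug loading efficiency = (drug loaded / drug initial) * 100
DLE = 27.3 / 41.3 * 100
DLE = 0.661 * 100
DLE = 66.1%

66.1


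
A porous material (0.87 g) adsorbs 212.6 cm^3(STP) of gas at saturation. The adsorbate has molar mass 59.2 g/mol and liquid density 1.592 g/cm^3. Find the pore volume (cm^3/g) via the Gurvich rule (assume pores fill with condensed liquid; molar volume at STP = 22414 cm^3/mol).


Moles adsorbed n = V_ads / 22414 = 212.6 / 22414 = 9.485143e-03 mol
Liquid volume V_liq = n * M / rho_liq = 9.485143e-03 * 59.2 / 1.592 = 0.35271 cm^3
Specific pore volume V_pore = V_liq / m_sample = 0.35271 / 0.87
V_pore = 0.4054 cm^3/g

0.4054


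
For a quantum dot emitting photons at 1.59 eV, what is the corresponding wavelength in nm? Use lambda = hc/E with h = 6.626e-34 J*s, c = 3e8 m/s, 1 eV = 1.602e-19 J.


Convert energy: E = 1.59 eV = 1.59 * 1.602e-19 = 2.54718e-19 J
lambda = h*c / E = 6.626e-34 * 3e8 / 2.54718e-19
lambda = 7.80392e-07 m = 780.4 nm

780.4


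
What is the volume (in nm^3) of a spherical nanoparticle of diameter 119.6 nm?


Radius r = 119.6/2 = 59.8 nm
Volume V = (4/3) * pi * r^3
V = (4/3) * pi * (59.8)^3
V = 895761.02 nm^3

895761.02


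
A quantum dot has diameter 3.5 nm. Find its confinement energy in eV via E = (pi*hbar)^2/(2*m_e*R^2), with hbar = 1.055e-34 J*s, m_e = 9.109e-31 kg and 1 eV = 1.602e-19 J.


Radius R = 3.5/2 = 1.75 nm = 1.75e-09 m
E = (pi * 1.055e-34)^2 / (2 * 9.109e-31 * (1.75e-09)^2)
E(J) = 1.96892e-20
E = E(J) / 1.602e-19 = 0.1229 eV

0.1229


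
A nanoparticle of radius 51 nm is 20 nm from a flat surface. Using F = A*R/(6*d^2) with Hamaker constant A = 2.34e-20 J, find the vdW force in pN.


Convert to SI: R = 51 nm = 5.1e-08 m, d = 20 nm = 2e-08 m
F = A * R / (6 * d^2)
F = 2.34e-20 * 5.1e-08 / (6 * (2e-08)^2)
F = 4.9725e-13 N = 0.497 pN

0.497


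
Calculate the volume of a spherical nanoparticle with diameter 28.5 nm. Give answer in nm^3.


Radius r = 28.5/2 = 14.25 nm
Volume V = (4/3) * pi * r^3
V = (4/3) * pi * (14.25)^3
V = 12120.85 nm^3

12120.85


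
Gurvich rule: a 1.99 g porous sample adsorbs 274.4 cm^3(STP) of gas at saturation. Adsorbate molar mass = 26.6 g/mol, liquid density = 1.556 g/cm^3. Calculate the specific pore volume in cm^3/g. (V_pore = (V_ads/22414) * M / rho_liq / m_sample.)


Moles adsorbed n = V_ads / 22414 = 274.4 / 22414 = 1.224235e-02 mol
Liquid volume V_liq = n * M / rho_liq = 1.224235e-02 * 26.6 / 1.556 = 0.20928 cm^3
Specific pore volume V_pore = V_liq / m_sample = 0.20928 / 1.99
V_pore = 0.1052 cm^3/g

0.1052


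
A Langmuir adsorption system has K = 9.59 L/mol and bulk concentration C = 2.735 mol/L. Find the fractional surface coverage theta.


Langmuir isotherm: theta = K*C / (1 + K*C)
K*C = 9.59 * 2.735 = 26.22865
theta = 26.22865 / (1 + 26.22865) = 26.22865 / 27.22865
theta = 0.9633

0.9633


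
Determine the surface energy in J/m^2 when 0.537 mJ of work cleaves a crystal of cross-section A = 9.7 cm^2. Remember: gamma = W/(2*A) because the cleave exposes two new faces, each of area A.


Convert: A = 9.7 cm^2 = 0.00097 m^2, W = 0.537 mJ = 0.000537 J
Cleaving exposes two faces of area A, so total new surface = 2*A and gamma = W / (2*A)
gamma = 0.000537 / (2 * 0.00097)
gamma = 0.277 J/m^2

0.277


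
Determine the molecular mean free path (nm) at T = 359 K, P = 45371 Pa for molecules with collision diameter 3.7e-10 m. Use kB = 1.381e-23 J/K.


Mean free path: lambda = kB*T / (sqrt(2) * pi * d^2 * P)
lambda = 1.381e-23 * 359 / (sqrt(2) * pi * (3.7e-10)^2 * 45371)
lambda = 1.79656e-07 m
lambda = 179.66 nm

179.66


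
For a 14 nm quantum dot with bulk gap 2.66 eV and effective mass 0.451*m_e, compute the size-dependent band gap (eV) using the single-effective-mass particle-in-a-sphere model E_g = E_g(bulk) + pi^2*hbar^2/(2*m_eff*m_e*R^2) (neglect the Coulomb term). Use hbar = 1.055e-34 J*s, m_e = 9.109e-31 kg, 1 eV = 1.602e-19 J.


Radius R = 14/2 nm = 7e-09 m
Confinement energy dE = pi^2 * hbar^2 / (2 * m_eff * m_e * R^2)
dE = pi^2 * (1.055e-34)^2 / (2 * 0.451 * 9.109e-31 * (7e-09)^2) J, divided by 1.602e-19 J/eV
dE = 0.017 eV
Total band gap = E_g(bulk) + dE = 2.66 + 0.017 = 2.677 eV

2.677


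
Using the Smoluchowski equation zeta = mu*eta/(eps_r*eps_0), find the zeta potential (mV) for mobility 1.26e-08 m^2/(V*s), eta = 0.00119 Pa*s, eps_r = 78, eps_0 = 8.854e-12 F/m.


Smoluchowski equation: zeta = mu * eta / (eps_r * eps_0)
zeta = 1.26e-08 * 0.00119 / (78 * 8.854e-12)
zeta = 0.021711 V = 21.71 mV

21.71


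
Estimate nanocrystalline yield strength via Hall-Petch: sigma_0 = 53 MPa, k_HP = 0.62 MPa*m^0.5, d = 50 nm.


d = 50 nm = 5e-08 m
sqrt(d) = 0.0002236068
Hall-Petch contribution = k / sqrt(d) = 0.62 / 0.0002236068 = 2772.7 MPa
sigma = sigma_0 + k/sqrt(d) = 53 + 2772.7 = 2825.7 MPa

2825.7


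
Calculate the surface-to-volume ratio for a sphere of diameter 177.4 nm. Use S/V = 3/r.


Radius r = 177.4/2 = 88.7 nm
S/V = 3 / r = 3 / 88.7
S/V = 0.0338 nm^-1

0.0338


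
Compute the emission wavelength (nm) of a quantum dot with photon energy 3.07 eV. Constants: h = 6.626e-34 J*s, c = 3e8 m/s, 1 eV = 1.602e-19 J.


Convert energy: E = 3.07 eV = 3.07 * 1.602e-19 = 4.91814e-19 J
lambda = h*c / E = 6.626e-34 * 3e8 / 4.91814e-19
lambda = 4.04177e-07 m = 404.2 nm

404.2


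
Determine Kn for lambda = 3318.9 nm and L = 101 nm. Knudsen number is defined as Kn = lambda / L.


Knudsen number Kn = lambda / L
Kn = 3318.9 / 101
Kn = 32.8604

32.8604


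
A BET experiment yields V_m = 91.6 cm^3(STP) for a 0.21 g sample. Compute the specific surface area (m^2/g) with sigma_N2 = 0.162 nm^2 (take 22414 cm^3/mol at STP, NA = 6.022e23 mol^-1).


Number of moles in monolayer = V_m / 22414 = 91.6 / 22414 = 0.00408673
Number of molecules = moles * NA = 0.00408673 * 6.022e23
SA = molecules * sigma / mass
SA = (91.6 / 22414) * 6.022e23 * 0.162e-18 / 0.21
SA = 1898.5 m^2/g

1898.5


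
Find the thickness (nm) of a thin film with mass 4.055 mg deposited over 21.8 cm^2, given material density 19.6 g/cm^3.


Convert: m = 4.055 mg = 4.0550e-06 kg, A = 21.8 cm^2 = 2.1800e-03 m^2, rho = 19.6 g/cm^3 = 19600 kg/m^3
t = m / (A * rho)
t = 4.0550e-06 / (2.1800e-03 * 19600)
t = 9.4903e-08 m = 94.9 nm

94.9


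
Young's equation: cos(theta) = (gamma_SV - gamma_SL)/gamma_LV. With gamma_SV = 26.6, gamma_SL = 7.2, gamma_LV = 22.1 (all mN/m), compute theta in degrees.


cos(theta) = (gamma_SV - gamma_SL) / gamma_LV
cos(theta) = (26.6 - 7.2) / 22.1
cos(theta) = 0.877828
theta = arccos(0.877828) = 28.62 degrees

28.62
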